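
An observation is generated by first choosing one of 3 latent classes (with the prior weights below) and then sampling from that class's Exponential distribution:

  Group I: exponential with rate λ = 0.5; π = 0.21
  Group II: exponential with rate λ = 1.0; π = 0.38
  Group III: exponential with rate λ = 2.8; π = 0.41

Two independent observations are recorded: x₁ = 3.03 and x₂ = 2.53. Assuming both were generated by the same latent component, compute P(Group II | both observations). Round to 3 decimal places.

Apply Bayes' rule: the posterior for each component is proportional to its prior times its likelihood at x.
Since both observations come from the same component, the likelihood for component k is f_k(x₁)·f_k(x₂).
  p_I = [0.5·e^(−0.5·3.03) = 0.5·e^(−1.5150) = 0.109904] × [0.14112] = 0.0155096
  p_II = [1.0·e^(−1.0·3.03) = 1.0·e^(−3.0300) = 0.0483156] × [0.079659] = 0.00384878
  p_III = [2.8·e^(−2.8·3.03) = 2.8·e^(−8.4840) = 0.0005789] × [0.00234756] = 1.359e-06
Unnormalised posteriors:
  π_I·p_I = 0.21 × 0.0155096 = 0.00325702
  π_II·p_II = 0.38 × 0.00384878 = 0.00146254
  π_III·p_III = 0.41 × 1.359e-06 = 5.5719e-07
Sum: 0.00325702 + 0.00146254 + 5.5719e-07 = 0.00472011
P(Group II | x) ≈ 0.310

0.310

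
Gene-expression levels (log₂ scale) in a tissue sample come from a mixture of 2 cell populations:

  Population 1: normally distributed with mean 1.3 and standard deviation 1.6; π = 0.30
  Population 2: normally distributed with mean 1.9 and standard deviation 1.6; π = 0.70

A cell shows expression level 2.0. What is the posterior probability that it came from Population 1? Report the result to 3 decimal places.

Posterior ∝ prior × likelihood, so P(k | x) ∝ w_k f_k(x); normalise over all components.
Evaluate each component's likelihood at the observed value:
  f_1 = 0.226583
  f_2 = 0.248852
Prior × likelihood for each component:
  w_1·f_1 = 0.30 × 0.226583 = 0.0679748
  w_2·f_2 = 0.70 × 0.248852 = 0.174197
Normaliser: 0.0679748 + 0.174197 = 0.242171
Responsibility of Population 1: 0.0679748 / 0.242171 ≈ 0.281

0.281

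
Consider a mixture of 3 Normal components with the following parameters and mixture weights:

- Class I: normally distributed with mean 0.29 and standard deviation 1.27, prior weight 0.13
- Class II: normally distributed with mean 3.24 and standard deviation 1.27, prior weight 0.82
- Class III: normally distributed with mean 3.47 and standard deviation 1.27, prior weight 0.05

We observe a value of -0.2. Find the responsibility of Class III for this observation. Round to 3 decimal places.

Posterior ∝ prior × likelihood, so P(k | x) ∝ P(Z=k) f_k(x); normalise over all components.
Component likelihoods at x = -0.2:
  L_I = 0.291596
  L_II = 0.00801549
  L_III = 0.004828
Multiply by the mixture weights:
  P(Z=I)·L_I = 0.13 × 0.291596 = 0.0379075
  P(Z=II)·L_II = 0.82 × 0.00801549 = 0.00657271
  P(Z=III)·L_III = 0.05 × 0.004828 = 0.0002414
Normaliser: 0.0379075 + 0.00657271 + 0.0002414 = 0.0447216
P(Class III | data) = 0.0002414 / 0.0447216 ≈ 0.005

0.005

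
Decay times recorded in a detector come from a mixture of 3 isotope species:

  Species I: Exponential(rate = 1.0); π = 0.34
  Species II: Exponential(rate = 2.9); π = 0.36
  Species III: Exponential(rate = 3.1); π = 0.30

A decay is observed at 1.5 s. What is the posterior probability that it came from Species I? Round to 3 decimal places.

0.772

Apply Bayes' rule: the posterior for each component is proportional to its prior times its likelihood at x.
Evaluate each component's likelihood at the observed value:
  L_I = 1.0·e^(−1.0·1.5) = 1.0·e^(−1.5000) = 0.22313
  L_II = 2.9·e^(−2.9·1.5) = 2.9·e^(−4.3500) = 0.0374298
  L_III = 3.1·e^(−3.1·1.5) = 3.1·e^(−4.6500) = 0.029641
Unnormalised posteriors:
  w_I·L_I = 0.34 × 0.22313 = 0.0758643
  w_II·L_II = 0.36 × 0.0374298 = 0.0134747
  w_III·L_III = 0.30 × 0.029641 = 0.00889229
Normaliser: 0.0758643 + 0.0134747 + 0.00889229 = 0.0982313
So the posterior for Species I is 0.0758643 / 0.0982313 ≈ 0.772.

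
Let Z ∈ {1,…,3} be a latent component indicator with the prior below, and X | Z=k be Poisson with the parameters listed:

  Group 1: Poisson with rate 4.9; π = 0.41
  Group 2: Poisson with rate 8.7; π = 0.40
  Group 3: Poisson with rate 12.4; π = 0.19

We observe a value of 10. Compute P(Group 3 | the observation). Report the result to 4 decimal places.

The responsibility of component k is π_k f_k(x) divided by Σ_j π_j f_j(x).
Component likelihoods at x = 10:
  f_1 = 0.016374
  f_2 = 0.114043
  f_3 = 0.0975444
Unnormalised posteriors:
  π_1·f_1 = 0.41 × 0.016374 = 0.00671334
  π_2·f_2 = 0.40 × 0.114043 = 0.0456171
  π_3·f_3 = 0.19 × 0.0975444 = 0.0185334
Marginal: 0.00671334 + 0.0456171 + 0.0185334 = 0.0708639
P(Group 3 | data) ≈ 0.2615

0.2615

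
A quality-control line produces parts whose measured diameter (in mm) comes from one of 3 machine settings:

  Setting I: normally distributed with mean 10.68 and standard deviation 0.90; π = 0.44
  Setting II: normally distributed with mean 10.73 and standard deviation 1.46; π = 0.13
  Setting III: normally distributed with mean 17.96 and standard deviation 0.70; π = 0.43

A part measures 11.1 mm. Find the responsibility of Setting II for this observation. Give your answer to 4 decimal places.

The responsibility of component k is w_k f_k(x) divided by Σ_j w_j f_j(x).
Evaluate each component's likelihood at the observed value:
  L_I = (1/(0.90·√(2π)))·exp(−(11.1−10.68)²/(2·0.90²)) = 0.443269·exp(-0.10889) = 0.397537
  L_II = (1/(1.46·√(2π)))·exp(−(11.1−10.73)²/(2·1.46²)) = 0.273248·exp(-0.03211) = 0.264613
  L_III = (1/(0.70·√(2π)))·exp(−(11.1−17.96)²/(2·0.70²)) = 0.569918·exp(-48.02000) = 7.96143e-22
Weight by the priors:
  w_I·L_I = 0.44 × 0.397537 = 0.174916
  w_II·L_II = 0.13 × 0.264613 = 0.0343997
  w_III·L_III = 0.43 × 7.96143e-22 = 3.42341e-22
Denominator: 0.174916 + 0.0343997 + 3.42341e-22 = 0.209316
P(Setting II | 11.1 mm) = 0.0343997 / 0.209316 ≈ 0.1643

0.1643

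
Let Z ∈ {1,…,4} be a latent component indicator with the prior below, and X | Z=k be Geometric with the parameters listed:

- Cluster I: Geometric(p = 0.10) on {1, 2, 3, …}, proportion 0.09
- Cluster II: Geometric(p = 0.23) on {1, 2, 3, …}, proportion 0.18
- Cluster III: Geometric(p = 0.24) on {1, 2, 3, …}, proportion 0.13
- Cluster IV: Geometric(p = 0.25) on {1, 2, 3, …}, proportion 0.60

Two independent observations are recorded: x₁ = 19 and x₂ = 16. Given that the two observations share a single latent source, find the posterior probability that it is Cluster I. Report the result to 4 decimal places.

0.8372

The responsibility of component k is w_k f_k(x) divided by Σ_j w_j f_j(x).
Since both observations come from the same component, the likelihood for component k is f_k(x₁)·f_k(x₂).
  p_I = [0.10·(1−0.10)^18 = 0.10·0.150095 = 0.0150095] × [0.0205891] = 0.000309032
  p_II = [0.23·(1−0.23)^18 = 0.23·0.00905384 = 0.00208238] × [0.0045613] = 9.49838e-06
  p_III = [0.24·(1−0.24)^18 = 0.24·0.00715558 = 0.00171734] × [0.00391215] = 6.71848e-06
  p_IV = [0.25·(1−0.25)^18 = 0.25·0.00563771 = 0.00140943] × [0.00334087] = 4.70871e-06
Weight by the priors:
  w_I·p_I = 0.09 × 0.000309032 = 2.78128e-05
  w_II·p_II = 0.18 × 9.49838e-06 = 1.70971e-06
  w_III·p_III = 0.13 × 6.71848e-06 = 8.73402e-07
  w_IV·p_IV = 0.60 × 4.70871e-06 = 2.82522e-06
Evidence: 2.78128e-05 + 1.70971e-06 + 8.73402e-07 + 2.82522e-06 = 3.32212e-05
Responsibility of Cluster I: 2.78128e-05 / 3.32212e-05 ≈ 0.8372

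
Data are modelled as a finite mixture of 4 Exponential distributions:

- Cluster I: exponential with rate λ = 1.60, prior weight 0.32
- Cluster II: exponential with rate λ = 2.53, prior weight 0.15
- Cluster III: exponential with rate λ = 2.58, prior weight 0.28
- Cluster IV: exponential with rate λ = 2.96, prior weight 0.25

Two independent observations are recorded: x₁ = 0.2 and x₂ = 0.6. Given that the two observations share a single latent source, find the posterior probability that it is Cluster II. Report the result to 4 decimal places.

Posterior ∝ prior × likelihood, so P(k | x) ∝ w_k f_k(x); normalise over all components.
Since both observations come from the same component, the likelihood for component k is f_k(x₁)·f_k(x₂).
  p_I = [1.60·e^(−1.60·0.2) = 1.60·e^(−0.3200) = 1.16184] × [0.612629] = 0.711775
  p_II = [2.53·e^(−2.53·0.2) = 2.53·e^(−0.5060) = 1.52534] × [0.554449] = 0.845725
  p_III = [2.58·e^(−2.58·0.2) = 2.58·e^(−0.5160) = 1.54001] × [0.548696] = 0.844998
  p_IV = [2.96·e^(−2.96·0.2) = 2.96·e^(−0.5920) = 1.63753] × [0.50117] = 0.82068
Prior × likelihood for each component:
  w_I·p_I = 0.32 × 0.711775 = 0.227768
  w_II·p_II = 0.15 × 0.845725 = 0.126859
  w_III·p_III = 0.28 × 0.844998 = 0.236599
  w_IV·p_IV = 0.25 × 0.82068 = 0.20517
Marginal: 0.227768 + 0.126859 + 0.236599 + 0.20517 = 0.796396
So the posterior for Cluster II is 0.126859 / 0.796396 ≈ 0.1593.

0.1593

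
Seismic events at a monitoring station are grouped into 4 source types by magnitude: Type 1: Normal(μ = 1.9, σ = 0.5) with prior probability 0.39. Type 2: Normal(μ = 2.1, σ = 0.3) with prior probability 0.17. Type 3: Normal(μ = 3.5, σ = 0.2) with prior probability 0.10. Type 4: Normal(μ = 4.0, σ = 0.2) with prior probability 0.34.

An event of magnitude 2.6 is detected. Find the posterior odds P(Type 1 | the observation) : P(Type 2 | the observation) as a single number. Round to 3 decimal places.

2.072

Posterior odds = (P(Z=i) f_i(x)) / (P(Z=j) f_j(x)); the normalising sum cancels.
Component likelihoods at x = 2.6:
  p_1 = (1/(0.5·√(2π)))·exp(−(2.6−1.9)²/(2·0.5²)) = 0.797885·exp(-0.98000) = 0.299455
  p_2 = (1/(0.3·√(2π)))·exp(−(2.6−2.1)²/(2·0.3²)) = 1.329808·exp(-1.38889) = 0.33159
  p_3 = (1/(0.2·√(2π)))·exp(−(2.6−3.5)²/(2·0.2²)) = 1.994711·exp(-10.12500) = 7.99187e-05
  p_4 = (1/(0.2·√(2π)))·exp(−(2.6−4.0)²/(2·0.2²)) = 1.994711·exp(-24.50000) = 4.56736e-11
0.116787 / 0.0563704 ≈ 2.072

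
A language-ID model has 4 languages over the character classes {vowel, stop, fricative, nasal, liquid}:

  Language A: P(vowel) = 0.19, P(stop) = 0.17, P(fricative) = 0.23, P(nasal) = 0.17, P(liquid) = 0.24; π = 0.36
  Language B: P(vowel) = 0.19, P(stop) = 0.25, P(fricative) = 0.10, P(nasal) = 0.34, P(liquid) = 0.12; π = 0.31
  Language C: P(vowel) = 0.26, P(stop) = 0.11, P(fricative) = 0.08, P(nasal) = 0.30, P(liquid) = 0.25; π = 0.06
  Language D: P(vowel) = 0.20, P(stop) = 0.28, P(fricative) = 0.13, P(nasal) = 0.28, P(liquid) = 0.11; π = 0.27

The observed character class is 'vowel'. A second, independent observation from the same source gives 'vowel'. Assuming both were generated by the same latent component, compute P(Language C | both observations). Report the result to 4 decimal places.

0.1039

Posterior ∝ prior × likelihood, so P(k | x) ∝ π_k f_k(x); normalise over all components.
Since both observations come from the same component, the likelihood for component k is f_k(x₁)·f_k(x₂).
  f_A = [0.19] × [0.19] = 0.0361
  f_B = [0.19] × [0.19] = 0.0361
  f_C = [0.26] × [0.26] = 0.0676
  f_D = [0.2] × [0.2] = 0.04
Weight by the priors:
  π_A·f_A = 0.36 × 0.0361 = 0.012996
  π_B·f_B = 0.31 × 0.0361 = 0.011191
  π_C·f_C = 0.06 × 0.0676 = 0.004056
  π_D·f_D = 0.27 × 0.04 = 0.0108
Denominator: 0.012996 + 0.011191 + 0.004056 + 0.0108 = 0.039043
P(Language C | x₁, x₂) = 0.004056 / 0.039043 ≈ 0.1039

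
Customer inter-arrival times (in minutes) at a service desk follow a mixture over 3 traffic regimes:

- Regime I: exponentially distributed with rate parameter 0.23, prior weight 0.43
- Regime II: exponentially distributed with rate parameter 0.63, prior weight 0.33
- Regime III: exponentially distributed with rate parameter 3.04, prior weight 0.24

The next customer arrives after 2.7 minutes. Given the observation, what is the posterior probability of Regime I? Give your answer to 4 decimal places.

Posterior ∝ prior × likelihood, so P(k | x) ∝ P(Z=k) f_k(x); normalise over all components.
Component likelihoods at x = 2.7 minutes:
  L_I = 0.23·e^(−0.23·2.7) = 0.23·e^(−0.6210) = 0.123604
  L_II = 0.63·e^(−0.63·2.7) = 0.63·e^(−1.7010) = 0.114976
  L_III = 3.04·e^(−3.04·2.7) = 3.04·e^(−8.2080) = 0.000828294
Multiply by the mixture weights:
  P(Z=I)·L_I = 0.43 × 0.123604 = 0.0531495
  P(Z=II)·L_II = 0.33 × 0.114976 = 0.0379419
  P(Z=III)·L_III = 0.24 × 0.000828294 = 0.000198791
Normaliser: 0.0531495 + 0.0379419 + 0.000198791 = 0.0912903
P(Regime I | 2.7 minutes) ≈ 0.5822

0.5822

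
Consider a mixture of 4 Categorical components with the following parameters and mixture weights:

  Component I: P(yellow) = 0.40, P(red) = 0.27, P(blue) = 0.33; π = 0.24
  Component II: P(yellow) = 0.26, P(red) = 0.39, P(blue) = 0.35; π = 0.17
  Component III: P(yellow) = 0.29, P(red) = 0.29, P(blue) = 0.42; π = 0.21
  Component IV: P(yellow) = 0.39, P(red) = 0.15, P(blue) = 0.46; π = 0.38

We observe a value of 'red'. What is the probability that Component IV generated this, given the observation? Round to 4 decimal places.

0.2289

Posterior ∝ prior × likelihood, so P(k | x) ∝ P(Z=k) f_k(x); normalise over all components.
Evaluate each component's likelihood at the observed value:
  f_I = 0.27
  f_II = 0.39
  f_III = 0.29
  f_IV = 0.15
Weight by the priors:
  P(Z=I)·f_I = 0.24 × 0.27 = 0.0648
  P(Z=II)·f_II = 0.17 × 0.39 = 0.0663
  P(Z=III)·f_III = 0.21 × 0.29 = 0.0609
  P(Z=IV)·f_IV = 0.38 × 0.15 = 0.057
Denominator: 0.0648 + 0.0663 + 0.0609 + 0.057 = 0.249
P(Component IV | 'red') ≈ 0.2289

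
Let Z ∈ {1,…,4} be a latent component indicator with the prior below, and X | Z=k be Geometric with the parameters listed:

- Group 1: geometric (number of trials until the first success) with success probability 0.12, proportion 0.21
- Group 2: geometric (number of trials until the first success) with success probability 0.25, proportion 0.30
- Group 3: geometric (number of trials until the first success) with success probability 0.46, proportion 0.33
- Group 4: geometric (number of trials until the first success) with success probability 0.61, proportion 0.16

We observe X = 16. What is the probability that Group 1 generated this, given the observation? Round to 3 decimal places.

Apply Bayes' rule: the posterior for each component is proportional to its prior times its likelihood at x.
Geometric probabilities:
  L_1 = 0.12·(1−0.12)^15 = 0.12·0.146974 = 0.0176369
  L_2 = 0.25·(1−0.25)^15 = 0.25·0.0133635 = 0.00334087
  L_3 = 0.46·(1−0.46)^15 = 0.46·9.68069e-05 = 4.45312e-05
  L_4 = 0.61·(1−0.61)^15 = 0.61·7.34462e-07 = 4.48022e-07
Weight by the priors:
  π_1·L_1 = 0.21 × 0.0176369 = 0.00370374
  π_2·L_2 = 0.30 × 0.00334087 = 0.00100226
  π_3·L_3 = 0.33 × 4.45312e-05 = 1.46953e-05
  π_4·L_4 = 0.16 × 4.48022e-07 = 7.16835e-08
Sum: 0.00370374 + 0.00100226 + 1.46953e-05 + 7.16835e-08 = 0.00472077
Responsibility of Group 1: 0.00370374 / 0.00472077 ≈ 0.785

0.785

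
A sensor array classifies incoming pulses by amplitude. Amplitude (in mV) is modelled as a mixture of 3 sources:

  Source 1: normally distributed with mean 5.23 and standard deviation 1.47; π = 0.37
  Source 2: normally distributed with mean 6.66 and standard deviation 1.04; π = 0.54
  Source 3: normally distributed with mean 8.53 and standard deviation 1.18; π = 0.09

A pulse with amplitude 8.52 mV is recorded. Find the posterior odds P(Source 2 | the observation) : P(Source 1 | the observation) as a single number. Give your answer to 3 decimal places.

5.101

Posterior odds = (π_i f_i(x)) / (π_j f_j(x)); the normalising sum cancels.
Normal densities:
  p_1 = (1/(1.47·√(2π)))·exp(−(8.52−5.23)²/(2·1.47²)) = 0.271389·exp(-2.50454) = 0.0221762
  p_2 = (1/(1.04·√(2π)))·exp(−(8.52−6.66)²/(2·1.04²)) = 0.383598·exp(-1.59930) = 0.0775016
  p_3 = (1/(1.18·√(2π)))·exp(−(8.52−8.53)²/(2·1.18²)) = 0.338087·exp(-0.00004) = 0.338075
0.0418509 / 0.00820519 ≈ 5.101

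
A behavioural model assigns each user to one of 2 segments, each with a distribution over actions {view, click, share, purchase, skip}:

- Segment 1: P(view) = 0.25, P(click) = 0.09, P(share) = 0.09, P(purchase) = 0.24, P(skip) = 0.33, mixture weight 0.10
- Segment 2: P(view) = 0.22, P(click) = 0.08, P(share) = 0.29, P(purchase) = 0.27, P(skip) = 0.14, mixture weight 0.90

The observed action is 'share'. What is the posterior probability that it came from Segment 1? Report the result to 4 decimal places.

The responsibility of component k is w_k f_k(x) divided by Σ_j w_j f_j(x).
Categorical probabilities:
  L_1 = 0.09
  L_2 = 0.29
Multiply by the mixture weights:
  w_1·L_1 = 0.10 × 0.09 = 0.009
  w_2·L_2 = 0.90 × 0.29 = 0.261
Denominator: 0.009 + 0.261 = 0.27
P(Segment 1 | the observation) = 0.009 / 0.27 ≈ 0.0333

0.0333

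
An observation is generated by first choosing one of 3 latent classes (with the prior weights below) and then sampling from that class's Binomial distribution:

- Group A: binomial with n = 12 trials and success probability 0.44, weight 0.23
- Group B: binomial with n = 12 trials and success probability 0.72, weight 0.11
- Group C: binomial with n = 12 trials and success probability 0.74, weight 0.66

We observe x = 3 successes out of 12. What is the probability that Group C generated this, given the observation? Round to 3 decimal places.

P(component k | x) = π_k·f_k(x) / marginal(x), where marginal(x) = Σ_j π_j·f_j(x).
Evaluate each component's likelihood at the observed value:
  L_A = C(12,3)·0.44^3·0.56^9 = 220·0.085184·0.00541617 = 0.101502
  L_B = C(12,3)·0.72^3·0.28^9 = 220·0.373248·1.05785e-05 = 0.000868645
  L_C = C(12,3)·0.74^3·0.26^9 = 220·0.405224·5.4295e-06 = 0.000484036
Weight by the priors:
  π_A·L_A = 0.23 × 0.101502 = 0.0233454
  π_B·L_B = 0.11 × 0.000868645 = 9.5551e-05
  π_C·L_C = 0.66 × 0.000484036 = 0.000319464
Normaliser: 0.0233454 + 9.5551e-05 + 0.000319464 = 0.0237604
Responsibility of Group C: 0.000319464 / 0.0237604 ≈ 0.013

0.013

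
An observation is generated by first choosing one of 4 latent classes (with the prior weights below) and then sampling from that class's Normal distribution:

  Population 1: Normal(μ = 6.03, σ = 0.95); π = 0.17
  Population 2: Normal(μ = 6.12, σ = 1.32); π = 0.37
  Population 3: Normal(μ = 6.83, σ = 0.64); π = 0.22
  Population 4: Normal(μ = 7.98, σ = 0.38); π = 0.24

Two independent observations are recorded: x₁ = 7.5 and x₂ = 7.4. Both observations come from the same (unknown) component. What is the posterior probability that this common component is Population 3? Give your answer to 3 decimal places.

0.387

P(component k | x) = P(Z=k)·f_k(x) / marginal(x), where marginal(x) = Σ_j P(Z=j)·f_j(x).
Since both observations come from the same component, the likelihood for component k is f_k(x₁)·f_k(x₂).
  L_1 = [0.126841] × [0.148454] = 0.0188301
  L_2 = [0.174985] × [0.188864] = 0.0330483
  L_3 = [0.36037] × [0.419263] = 0.151089
  L_4 = [0.472774] × [0.32753] = 0.154848
Unnormalised posteriors:
  P(Z=1)·L_1 = 0.17 × 0.0188301 = 0.00320112
  P(Z=2)·L_2 = 0.37 × 0.0330483 = 0.0122279
  P(Z=3)·L_3 = 0.22 × 0.151089 = 0.0332397
  P(Z=4)·L_4 = 0.24 × 0.154848 = 0.0371635
Sum: 0.00320112 + 0.0122279 + 0.0332397 + 0.0371635 = 0.0858321
P(Population 3 | x₁,x₂) = 0.0332397 / 0.0858321 ≈ 0.387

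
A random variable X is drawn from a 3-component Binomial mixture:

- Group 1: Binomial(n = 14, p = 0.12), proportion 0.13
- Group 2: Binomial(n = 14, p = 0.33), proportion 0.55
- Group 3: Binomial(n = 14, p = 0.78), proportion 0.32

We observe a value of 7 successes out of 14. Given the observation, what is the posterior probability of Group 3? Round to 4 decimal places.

Apply Bayes' rule: the posterior for each component is proportional to its prior times its likelihood at x.
Component likelihoods at x = 7 successes out of 14:
  f_1 = C(14,7)·0.12^7·0.88^7 = 3432·3.58318e-07·0.408676 = 0.000502568
  f_2 = C(14,7)·0.33^7·0.67^7 = 3432·0.000426184·0.0606071 = 0.0886479
  f_3 = C(14,7)·0.78^7·0.22^7 = 3432·0.175656·2.49436e-05 = 0.0150372
Unnormalised posteriors:
  P(Z=1)·f_1 = 0.13 × 0.000502568 = 6.53338e-05
  P(Z=2)·f_2 = 0.55 × 0.0886479 = 0.0487563
  P(Z=3)·f_3 = 0.32 × 0.0150372 = 0.00481192
Denominator: 6.53338e-05 + 0.0487563 + 0.00481192 = 0.0536336
P(Group 3 | the observation) = 0.00481192 / 0.0536336 ≈ 0.0897

0.0897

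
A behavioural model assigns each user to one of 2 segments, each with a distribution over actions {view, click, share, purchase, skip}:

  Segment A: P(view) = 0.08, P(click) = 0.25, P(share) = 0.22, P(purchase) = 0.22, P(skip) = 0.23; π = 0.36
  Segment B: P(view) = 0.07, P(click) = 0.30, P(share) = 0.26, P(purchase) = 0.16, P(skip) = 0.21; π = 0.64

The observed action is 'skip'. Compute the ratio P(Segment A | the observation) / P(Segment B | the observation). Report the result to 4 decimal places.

0.6161

Posterior odds = (w_i f_i(x)) / (w_j f_j(x)); the normalising sum cancels.
Categorical probabilities:
  f_A = P(skip | comp) = 0.23
  f_B = P(skip | comp) = 0.21
Posterior odds = (w_A·f_A) / (w_B·f_B) = (0.36·0.23) / (0.64·0.21) = 0.0828 / 0.1344 ≈ 0.6161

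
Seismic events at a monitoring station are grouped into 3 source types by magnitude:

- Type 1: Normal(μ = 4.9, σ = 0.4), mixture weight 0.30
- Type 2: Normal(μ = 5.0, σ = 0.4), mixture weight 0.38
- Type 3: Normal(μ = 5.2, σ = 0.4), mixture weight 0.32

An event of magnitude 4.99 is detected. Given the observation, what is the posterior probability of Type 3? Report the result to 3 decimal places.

Posterior ∝ prior × likelihood, so P(k | x) ∝ P(Z=k) f_k(x); normalise over all components.
Normal densities:
  f_1 = 0.972427
  f_2 = 0.997044
  f_3 = 0.868958
Weight by the priors:
  P(Z=1)·f_1 = 0.30 × 0.972427 = 0.291728
  P(Z=2)·f_2 = 0.38 × 0.997044 = 0.378877
  P(Z=3)·f_3 = 0.32 × 0.868958 = 0.278067
Sum: 0.291728 + 0.378877 + 0.278067 = 0.948671
P(Type 3 | x) = 0.278067 / 0.948671 ≈ 0.293

0.293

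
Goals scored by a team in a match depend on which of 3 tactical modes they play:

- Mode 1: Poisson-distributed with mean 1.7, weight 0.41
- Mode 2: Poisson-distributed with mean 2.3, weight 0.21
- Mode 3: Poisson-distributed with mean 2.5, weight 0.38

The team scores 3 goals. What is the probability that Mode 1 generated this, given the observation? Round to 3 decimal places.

By Bayes' theorem, P(k | x) = π_k f_k(x) / Σ_j π_j f_j(x).
Component likelihoods at x = 3 goals:
  p_1 = 0.149587
  p_2 = 0.203308
  p_3 = 0.213763
Prior × likelihood for each component:
  π_1·p_1 = 0.41 × 0.149587 = 0.0613308
  π_2·p_2 = 0.21 × 0.203308 = 0.0426947
  π_3·p_3 = 0.38 × 0.213763 = 0.0812299
Evidence: 0.0613308 + 0.0426947 + 0.0812299 = 0.185255
So the posterior for Mode 1 is 0.0613308 / 0.185255 ≈ 0.331.

0.331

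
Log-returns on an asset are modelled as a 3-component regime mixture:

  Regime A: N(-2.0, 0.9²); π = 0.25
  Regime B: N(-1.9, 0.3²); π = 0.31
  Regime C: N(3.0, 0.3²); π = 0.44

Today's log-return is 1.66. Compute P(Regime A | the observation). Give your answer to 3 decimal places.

The responsibility of component k is π_k f_k(x) divided by Σ_j π_j f_j(x).
Evaluate each component's likelihood at the observed value:
  p_A = (1/(0.9·√(2π)))·exp(−(1.66−-2.0)²/(2·0.9²)) = 0.443269·exp(-8.26889) = 0.000113641
  p_B = (1/(0.3·√(2π)))·exp(−(1.66−-1.9)²/(2·0.3²)) = 1.329808·exp(-70.40889) = 3.51234e-31
  p_C = (1/(0.3·√(2π)))·exp(−(1.66−3.0)²/(2·0.3²)) = 1.329808·exp(-9.97556) = 6.18671e-05
Weight by the priors:
  π_A·p_A = 0.25 × 0.000113641 = 2.84102e-05
  π_B·p_B = 0.31 × 3.51234e-31 = 1.08883e-31
  π_C·p_C = 0.44 × 6.18671e-05 = 2.72215e-05
Marginal: 2.84102e-05 + 1.08883e-31 + 2.72215e-05 = 5.56318e-05
P(Regime A | 1.66) ≈ 0.511

0.511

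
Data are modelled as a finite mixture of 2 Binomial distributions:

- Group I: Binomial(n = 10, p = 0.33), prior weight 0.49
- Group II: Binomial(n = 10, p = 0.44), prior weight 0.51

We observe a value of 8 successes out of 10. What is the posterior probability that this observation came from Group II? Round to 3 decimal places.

By Bayes' theorem, P(k | x) = π_k f_k(x) / Σ_j π_j f_j(x).
Binomial probabilities:
  L_I = C(10,8)·0.33^8·0.67^2 = 45·0.000140641·0.4489 = 0.00284102
  L_II = C(10,8)·0.44^8·0.56^2 = 45·0.00140482·0.3136 = 0.0198249
Weight by the priors:
  π_I·L_I = 0.49 × 0.00284102 = 0.0013921
  π_II·L_II = 0.51 × 0.0198249 = 0.0101107
Denominator: 0.0013921 + 0.0101107 = 0.0115028
P(Group II | x) ≈ 0.879

0.879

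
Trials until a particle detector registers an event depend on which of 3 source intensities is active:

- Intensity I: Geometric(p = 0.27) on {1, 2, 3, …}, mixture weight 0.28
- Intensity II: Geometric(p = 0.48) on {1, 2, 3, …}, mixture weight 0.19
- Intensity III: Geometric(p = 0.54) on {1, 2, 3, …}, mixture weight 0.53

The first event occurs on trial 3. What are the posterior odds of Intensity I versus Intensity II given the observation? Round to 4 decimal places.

1.6337

The posterior odds equal the prior odds times the likelihood ratio: (w_i/w_j)·(f_i(x)/f_j(x)).
Component likelihoods at x = 3:
  p_I = 0.143883
  p_II = 0.129792
  p_III = 0.114264
0.0402872 / 0.0246605 ≈ 1.6337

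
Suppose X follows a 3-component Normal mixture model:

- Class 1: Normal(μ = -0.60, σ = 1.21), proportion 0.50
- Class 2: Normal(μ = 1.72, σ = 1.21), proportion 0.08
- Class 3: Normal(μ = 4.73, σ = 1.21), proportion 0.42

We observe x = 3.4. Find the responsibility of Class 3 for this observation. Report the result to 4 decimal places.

Posterior ∝ prior × likelihood, so P(k | x) ∝ w_k f_k(x); normalise over all components.
Normal densities:
  p_1 = 0.00139667
  p_2 = 0.125754
  p_3 = 0.180207
Multiply by the mixture weights:
  w_1·p_1 = 0.50 × 0.00139667 = 0.000698334
  w_2·p_2 = 0.08 × 0.125754 = 0.0100603
  w_3·p_3 = 0.42 × 0.180207 = 0.0756869
Evidence: 0.000698334 + 0.0100603 + 0.0756869 = 0.0864455
So the posterior for Class 3 is 0.0756869 / 0.0864455 ≈ 0.8755.

0.8755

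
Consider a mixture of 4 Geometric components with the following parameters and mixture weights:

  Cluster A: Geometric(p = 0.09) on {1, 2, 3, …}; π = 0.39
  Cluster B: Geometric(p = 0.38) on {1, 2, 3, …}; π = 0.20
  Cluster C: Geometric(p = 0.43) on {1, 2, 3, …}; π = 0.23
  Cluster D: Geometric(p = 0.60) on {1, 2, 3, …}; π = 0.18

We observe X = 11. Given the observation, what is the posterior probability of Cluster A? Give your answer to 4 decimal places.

P(component k | x) = w_k·f_k(x) / marginal(x), where marginal(x) = Σ_j w_j·f_j(x).
Evaluate each component's likelihood at the observed value:
  L_A = 0.09·(1−0.09)^10 = 0.09·0.389416 = 0.0350475
  L_B = 0.38·(1−0.38)^10 = 0.38·0.00839299 = 0.00318934
  L_C = 0.43·(1−0.43)^10 = 0.43·0.00362033 = 0.00155674
  L_D = 0.60·(1−0.60)^10 = 0.60·0.000104858 = 6.29146e-05
Prior × likelihood for each component:
  w_A·L_A = 0.39 × 0.0350475 = 0.0136685
  w_B·L_B = 0.20 × 0.00318934 = 0.000637868
  w_C·L_C = 0.23 × 0.00155674 = 0.000358051
  w_D·L_D = 0.18 × 6.29146e-05 = 1.13246e-05
Normaliser: 0.0136685 + 0.000637868 + 0.000358051 + 1.13246e-05 = 0.0146757
P(Cluster A | 11) ≈ 0.9314

0.9314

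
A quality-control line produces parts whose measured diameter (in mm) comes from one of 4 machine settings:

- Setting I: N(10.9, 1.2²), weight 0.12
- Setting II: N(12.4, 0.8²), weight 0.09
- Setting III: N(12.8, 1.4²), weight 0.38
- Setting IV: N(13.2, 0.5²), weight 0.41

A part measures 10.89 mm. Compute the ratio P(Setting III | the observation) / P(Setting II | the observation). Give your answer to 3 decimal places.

5.649

The posterior odds equal the prior odds times the likelihood ratio: (w_i/w_j)·(f_i(x)/f_j(x)).
Evaluate each component's likelihood at the observed value:
  L_I = (1/(1.2·√(2π)))·exp(−(10.89−10.9)²/(2·1.2²)) = 0.332452·exp(-0.00003) = 0.33244
  L_II = (1/(0.8·√(2π)))·exp(−(10.89−12.4)²/(2·0.8²)) = 0.498678·exp(-1.78133) = 0.0839845
  L_III = (1/(1.4·√(2π)))·exp(−(10.89−12.8)²/(2·1.4²)) = 0.284959·exp(-0.93064) = 0.11236
  L_IV = (1/(0.5·√(2π)))·exp(−(10.89−13.2)²/(2·0.5²)) = 0.797885·exp(-10.67220) = 1.84953e-05
Posterior odds = (w_III·L_III) / (w_II·L_II) = (0.38·0.11236) / (0.09·0.0839845) = 0.0426967 / 0.0075586 ≈ 5.649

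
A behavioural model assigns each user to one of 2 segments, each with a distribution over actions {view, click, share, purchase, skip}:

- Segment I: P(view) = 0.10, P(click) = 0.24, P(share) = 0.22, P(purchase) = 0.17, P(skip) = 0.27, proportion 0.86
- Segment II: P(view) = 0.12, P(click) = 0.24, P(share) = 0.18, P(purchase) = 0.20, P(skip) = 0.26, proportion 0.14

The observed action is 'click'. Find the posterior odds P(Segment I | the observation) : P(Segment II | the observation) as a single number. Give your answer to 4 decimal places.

6.1429

Posterior odds = (π_i f_i(x)) / (π_j f_j(x)); the normalising sum cancels.
Component likelihoods at x = 'click':
  f_I = P(click | comp) = 0.24
  f_II = P(click | comp) = 0.24
Posterior odds = (π_I·f_I) / (π_II·f_II) = (0.86·0.24) / (0.14·0.24) = 0.2064 / 0.0336 ≈ 6.1429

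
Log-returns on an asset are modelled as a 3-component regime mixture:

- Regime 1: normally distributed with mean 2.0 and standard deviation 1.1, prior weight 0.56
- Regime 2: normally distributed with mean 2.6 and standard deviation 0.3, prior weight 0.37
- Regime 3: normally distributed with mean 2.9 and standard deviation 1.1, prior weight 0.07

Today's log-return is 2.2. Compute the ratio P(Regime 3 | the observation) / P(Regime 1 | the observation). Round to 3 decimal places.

0.104

Only the two components matter; the odds are (π_i f_i(x)) / (π_j f_j(x)).
Normal densities:
  p_1 = (1/(1.1·√(2π)))·exp(−(2.2−2.0)²/(2·1.1²)) = 0.362675·exp(-0.01653) = 0.356729
  p_2 = (1/(0.3·√(2π)))·exp(−(2.2−2.6)²/(2·0.3²)) = 1.329808·exp(-0.88889) = 0.5467
  p_3 = (1/(1.1·√(2π)))·exp(−(2.2−2.9)²/(2·1.1²)) = 0.362675·exp(-0.20248) = 0.296198
Posterior odds = (π_3·p_3) / (π_1·p_1) = (0.07·0.296198) / (0.56·0.356729) = 0.0207338 / 0.199768 ≈ 0.104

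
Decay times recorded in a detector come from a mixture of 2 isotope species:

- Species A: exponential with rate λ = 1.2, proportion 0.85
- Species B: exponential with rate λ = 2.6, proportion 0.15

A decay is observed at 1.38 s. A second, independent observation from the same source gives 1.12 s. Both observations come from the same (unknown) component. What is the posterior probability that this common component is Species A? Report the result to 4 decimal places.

P(component k | x) = π_k·f_k(x) / marginal(x), where marginal(x) = Σ_j π_j·f_j(x).
Since both observations come from the same component, the likelihood for component k is f_k(x₁)·f_k(x₂).
  L_A = [0.229081] × [0.31296] = 0.0716934
  L_B = [0.0718993] × [0.141354] = 0.0101632
Weight by the priors:
  π_A·L_A = 0.85 × 0.0716934 = 0.0609394
  π_B·L_B = 0.15 × 0.0101632 = 0.00152449
Evidence: 0.0609394 + 0.00152449 = 0.0624639
P(Species A | data) ≈ 0.9756

0.9756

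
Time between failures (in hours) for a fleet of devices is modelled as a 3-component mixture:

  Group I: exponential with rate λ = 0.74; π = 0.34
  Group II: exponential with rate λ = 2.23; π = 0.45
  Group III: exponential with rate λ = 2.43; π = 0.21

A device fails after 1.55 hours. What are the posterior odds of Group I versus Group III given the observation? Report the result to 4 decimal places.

Posterior odds = (π_i f_i(x)) / (π_j f_j(x)); the normalising sum cancels.
Exponential densities:
  L_I = 0.74·e^(−0.74·1.55) = 0.74·e^(−1.1470) = 0.235015
  L_II = 2.23·e^(−2.23·1.55) = 2.23·e^(−3.4565) = 0.0703341
  L_III = 2.43·e^(−2.43·1.55) = 2.43·e^(−3.7665) = 0.0562129
Posterior odds = (π_I·L_I) / (π_III·L_III) = (0.34·0.235015) / (0.21·0.0562129) = 0.0799052 / 0.0118047 ≈ 6.7689

6.7689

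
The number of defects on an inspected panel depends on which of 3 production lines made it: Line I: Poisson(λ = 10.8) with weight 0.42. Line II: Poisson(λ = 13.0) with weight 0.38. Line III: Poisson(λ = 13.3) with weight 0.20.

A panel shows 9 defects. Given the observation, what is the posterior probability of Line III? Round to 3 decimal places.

0.143

P(component k | x) = w_k·f_k(x) / marginal(x), where marginal(x) = Σ_j w_j·f_j(x).
Evaluate each component's likelihood at the observed value:
  L_I = e^(−10.8)·10.8^9/9! = 0.112375
  L_II = e^(−13.0)·13.0^9/9! = 0.066054
  L_III = e^(−13.3)·13.3^9/9! = 0.0600876
Prior × likelihood for each component:
  w_I·L_I = 0.42 × 0.112375 = 0.0471976
  w_II·L_II = 0.38 × 0.066054 = 0.0251005
  w_III·L_III = 0.20 × 0.0600876 = 0.0120175
Sum: 0.0471976 + 0.0251005 + 0.0120175 = 0.0843156
P(Line III | data) ≈ 0.143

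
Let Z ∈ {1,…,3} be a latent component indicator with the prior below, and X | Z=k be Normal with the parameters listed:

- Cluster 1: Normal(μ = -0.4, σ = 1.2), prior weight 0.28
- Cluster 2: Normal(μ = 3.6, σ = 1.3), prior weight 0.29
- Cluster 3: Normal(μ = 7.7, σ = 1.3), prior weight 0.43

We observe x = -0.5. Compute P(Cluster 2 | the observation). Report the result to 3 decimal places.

P(component k | x) = P(Z=k)·f_k(x) / marginal(x), where marginal(x) = Σ_j P(Z=j)·f_j(x).
Evaluate each component's likelihood at the observed value:
  p_1 = (1/(1.2·√(2π)))·exp(−(-0.5−-0.4)²/(2·1.2²)) = 0.332452·exp(-0.00347) = 0.3313
  p_2 = (1/(1.3·√(2π)))·exp(−(-0.5−3.6)²/(2·1.3²)) = 0.306879·exp(-4.97337) = 0.00212353
  p_3 = (1/(1.3·√(2π)))·exp(−(-0.5−7.7)²/(2·1.3²)) = 0.306879·exp(-19.89349) = 7.03612e-10
Prior × likelihood for each component:
  P(Z=1)·p_1 = 0.28 × 0.3313 = 0.0927639
  P(Z=2)·p_2 = 0.29 × 0.00212353 = 0.000615824
  P(Z=3)·p_3 = 0.43 × 7.03612e-10 = 3.02553e-10
Marginal: 0.0927639 + 0.000615824 + 3.02553e-10 = 0.0933797
P(Cluster 2 | the observation) = 0.000615824 / 0.0933797 ≈ 0.007

0.007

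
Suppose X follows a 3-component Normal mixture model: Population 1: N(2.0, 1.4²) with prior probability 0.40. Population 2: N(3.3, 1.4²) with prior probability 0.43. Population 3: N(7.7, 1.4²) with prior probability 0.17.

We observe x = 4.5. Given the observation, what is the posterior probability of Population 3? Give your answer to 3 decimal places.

Posterior ∝ prior × likelihood, so P(k | x) ∝ π_k f_k(x); normalise over all components.
Evaluate each component's likelihood at the observed value:
  p_1 = (1/(1.4·√(2π)))·exp(−(4.5−2.0)²/(2·1.4²)) = 0.284959·exp(-1.59439) = 0.057856
  p_2 = (1/(1.4·√(2π)))·exp(−(4.5−3.3)²/(2·1.4²)) = 0.284959·exp(-0.36735) = 0.197354
  p_3 = (1/(1.4·√(2π)))·exp(−(4.5−7.7)²/(2·1.4²)) = 0.284959·exp(-2.61224) = 0.0209073
Multiply by the mixture weights:
  π_1·p_1 = 0.40 × 0.057856 = 0.0231424
  π_2·p_2 = 0.43 × 0.197354 = 0.0848621
  π_3·p_3 = 0.17 × 0.0209073 = 0.00355425
Normaliser: 0.0231424 + 0.0848621 + 0.00355425 = 0.111559
So the posterior for Population 3 is 0.00355425 / 0.111559 ≈ 0.032.

0.032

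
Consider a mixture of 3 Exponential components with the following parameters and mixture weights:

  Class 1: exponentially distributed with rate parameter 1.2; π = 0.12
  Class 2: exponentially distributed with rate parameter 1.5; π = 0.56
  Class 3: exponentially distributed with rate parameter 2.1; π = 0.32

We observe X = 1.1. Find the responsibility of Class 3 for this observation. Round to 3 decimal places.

P(component k | x) = π_k·f_k(x) / marginal(x), where marginal(x) = Σ_j π_j·f_j(x).
Exponential densities:
  f_1 = 1.2·e^(−1.2·1.1) = 1.2·e^(−1.3200) = 0.320562
  f_2 = 1.5·e^(−1.5·1.1) = 1.5·e^(−1.6500) = 0.288075
  f_3 = 2.1·e^(−2.1·1.1) = 2.1·e^(−2.3100) = 0.208449
Multiply by the mixture weights:
  π_1·f_1 = 0.12 × 0.320562 = 0.0384675
  π_2·f_2 = 0.56 × 0.288075 = 0.161322
  π_3·f_3 = 0.32 × 0.208449 = 0.0667036
Denominator: 0.0384675 + 0.161322 + 0.0667036 = 0.266493
P(Class 3 | the observation) ≈ 0.250

0.250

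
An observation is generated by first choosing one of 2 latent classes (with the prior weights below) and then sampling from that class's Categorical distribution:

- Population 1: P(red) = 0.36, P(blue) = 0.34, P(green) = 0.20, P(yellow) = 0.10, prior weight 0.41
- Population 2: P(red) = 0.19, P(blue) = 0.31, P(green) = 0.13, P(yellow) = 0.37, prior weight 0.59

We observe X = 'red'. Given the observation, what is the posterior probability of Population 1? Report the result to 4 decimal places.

Posterior ∝ prior × likelihood, so P(k | x) ∝ π_k f_k(x); normalise over all components.
Component likelihoods at x = 'red':
  L_1 = P(red | comp) = 0.36
  L_2 = P(red | comp) = 0.19
Unnormalised posteriors:
  π_1·L_1 = 0.41 × 0.36 = 0.1476
  π_2·L_2 = 0.59 × 0.19 = 0.1121
Sum: 0.1476 + 0.1121 = 0.2597
P(Population 1 | 'red') = 0.1476 / 0.2597 ≈ 0.5683

0.5683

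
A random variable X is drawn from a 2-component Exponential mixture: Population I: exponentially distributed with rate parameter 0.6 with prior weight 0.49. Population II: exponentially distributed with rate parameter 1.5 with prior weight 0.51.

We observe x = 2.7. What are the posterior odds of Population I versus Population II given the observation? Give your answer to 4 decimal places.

Posterior odds = (π_i f_i(x)) / (π_j f_j(x)); the normalising sum cancels.
Evaluate each component's likelihood at the observed value:
  L_I = 0.6·e^(−0.6·2.7) = 0.6·e^(−1.6200) = 0.118739
  L_II = 1.5·e^(−1.5·2.7) = 1.5·e^(−4.0500) = 0.0261336
Odds = (0.49/0.51) × (0.118739/0.0261336) = 0.960784 × 4.54355 ≈ 4.3654

4.3654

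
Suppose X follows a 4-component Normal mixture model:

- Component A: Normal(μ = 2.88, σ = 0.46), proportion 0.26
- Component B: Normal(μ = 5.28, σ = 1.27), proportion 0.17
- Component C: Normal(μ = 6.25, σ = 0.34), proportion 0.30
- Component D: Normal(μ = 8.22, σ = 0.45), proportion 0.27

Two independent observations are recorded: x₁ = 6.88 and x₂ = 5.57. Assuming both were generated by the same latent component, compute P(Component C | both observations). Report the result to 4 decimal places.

0.5761

The responsibility of component k is π_k f_k(x) divided by Σ_j π_j f_j(x).
Since both observations come from the same component, the likelihood for component k is f_k(x₁)·f_k(x₂).
  f_A = [3.30142e-17] × [3.25352e-08] = 1.07412e-24
  f_B = [0.142053] × [0.306044] = 0.0434744
  f_C = [0.210804] × [0.158797] = 0.0334751
  f_D = [0.0105249] × [2.61364e-08] = 2.75083e-10
Unnormalised posteriors:
  π_A·f_A = 0.26 × 1.07412e-24 = 2.79272e-25
  π_B·f_B = 0.17 × 0.0434744 = 0.00739064
  π_C·f_C = 0.30 × 0.0334751 = 0.0100425
  π_D·f_D = 0.27 × 2.75083e-10 = 7.42724e-11
Evidence: 2.79272e-25 + 0.00739064 + 0.0100425 + 7.42724e-11 = 0.0174332
So the posterior for Component C is 0.0100425 / 0.0174332 ≈ 0.5761.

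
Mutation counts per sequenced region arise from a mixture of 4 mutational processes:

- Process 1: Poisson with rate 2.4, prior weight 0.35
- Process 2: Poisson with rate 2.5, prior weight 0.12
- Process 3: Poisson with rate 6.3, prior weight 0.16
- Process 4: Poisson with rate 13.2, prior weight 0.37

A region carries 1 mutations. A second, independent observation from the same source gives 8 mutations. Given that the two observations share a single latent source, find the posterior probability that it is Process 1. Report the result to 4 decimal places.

0.3975

Posterior ∝ prior × likelihood, so P(k | x) ∝ P(Z=k) f_k(x); normalise over all components.
Since both observations come from the same component, the likelihood for component k is f_k(x₁)·f_k(x₂).
  p_1 = [0.217723] × [0.00247664] = 0.000539221
  p_2 = [0.205212] × [0.00310644] = 0.000637481
  p_3 = [0.0115687] × [0.113018] = 0.00130748
  p_4 = [2.44279e-05] × [0.0423042] = 1.0334e-06
Weight by the priors:
  P(Z=1)·p_1 = 0.35 × 0.000539221 = 0.000188727
  P(Z=2)·p_2 = 0.12 × 0.000637481 = 7.64977e-05
  P(Z=3)·p_3 = 0.16 × 0.00130748 = 0.000209196
  P(Z=4)·p_4 = 0.37 × 1.0334e-06 = 3.8236e-07
Normaliser: 0.000188727 + 7.64977e-05 + 0.000209196 + 3.8236e-07 = 0.000474804
P(Process 1 | x₁, x₂) ≈ 0.3975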